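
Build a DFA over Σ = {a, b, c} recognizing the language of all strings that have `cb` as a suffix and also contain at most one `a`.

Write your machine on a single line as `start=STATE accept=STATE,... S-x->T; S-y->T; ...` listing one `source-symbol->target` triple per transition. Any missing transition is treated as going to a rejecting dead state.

Build one automaton per condition and run them in lockstep. One (3 states) tracks how much of the suffix `cb` has currently been matched; the other (3 states) tracks the count of `a`s, saturating at 2. Each combined state is a pair, one component from each; accept when both components accept. After merging equivalent states the machine shrinks.
With 7 states:
        a   b   c  
>  s0   s1  s0  s2 
   s1   s3  s1  s4 
   s2   s1  s5  s2 
   s3   s3  s3  s3 
   s4   s3  s6  s4 
 * s5   s1  s0  s2 
 * s6   s3  s1  s4 
(> = start, * = accepting)

start=s0; accept=s5,s6; s0-a->s1; s0-b->s0; s0-c->s2; s1-a->s3; s1-b->s1; s1-c->s4; s2-a->s1; s2-b->s5; s2-c->s2; s3-a->s3; s3-b->s3; s3-c->s3; s4-a->s3; s4-b->s6; s4-c->s4; s5-a->s1; s5-b->s0; s5-c->s2; s6-a->s3; s6-b->s1; s6-c->s4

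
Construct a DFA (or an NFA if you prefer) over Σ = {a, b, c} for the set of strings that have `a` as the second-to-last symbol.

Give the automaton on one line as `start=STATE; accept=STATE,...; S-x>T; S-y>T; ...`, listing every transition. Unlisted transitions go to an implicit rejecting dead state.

Because acceptance depends on a position counted from the end, the machine has to buffer the most recent 2 symbols. Make each state the string of the last up-to-2 symbols read; on input `x` shift the window left and append `x`. Accept when the buffered window has length 2 and begins with `a`.
13 states suffice.
          a    b    c  
>  q0     q1   q2   q3 
   q1     q4   q5   q6 
   q2     q7   q8   q9 
   q3    q10  q11  q12 
 * q4     q4   q5   q6 
 * q5     q7   q8   q9 
 * q6    q10  q11  q12 
   q7     q4   q5   q6 
   q8     q7   q8   q9 
   q9    q10  q11  q12 
   q10    q4   q5   q6 
   q11    q7   q8   q9 
   q12   q10  q11  q12 
(> = start, * = accepting)

start=q0; accept=q4,q5,q6; q0-a>q1; q0-b>q2; q0-c>q3; q1-a>q4; q1-b>q5; q1-c>q6; q2-a>q7; q2-b>q8; q2-c>q9; q3-a>q10; q3-b>q11; q3-c>q12; q4-a>q4; q4-b>q5; q4-c>q6; q5-a>q7; q5-b>q8; q5-c>q9; q6-a>q10; q6-b>q11; q6-c>q12; q7-a>q4; q7-b>q5; q7-c>q6; q8-a>q7; q8-b>q8; q8-c>q9; q9-a>q10; q9-b>q11; q9-c>q12; q10-a>q4; q10-b>q5; q10-c>q6; q11-a>q7; q11-b>q8; q11-c>q9; q12-a>q10; q12-b>q11; q12-c>q12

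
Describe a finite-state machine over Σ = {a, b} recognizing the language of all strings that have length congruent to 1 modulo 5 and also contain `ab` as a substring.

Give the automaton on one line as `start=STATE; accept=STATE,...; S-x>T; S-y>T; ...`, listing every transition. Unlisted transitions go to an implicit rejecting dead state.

Run two small machines in parallel and take their product. The first has 5 states tracking the input length modulo 5; the second has 3 states tracking whether and how much of `ab` has been seen. A product state is a pair (one from each), accepting exactly when both do.
A 15-state machine:
          a    b  
>  S0     S1   S2 
   S1     S3   S4 
   S2     S3   S5 
   S3     S6   S7 
   S4     S7   S7 
   S5     S6   S8 
   S6     S9  S10 
   S7    S10  S10 
   S8     S9  S11 
   S9    S12  S13 
   S10   S13  S13 
   S11   S12   S0 
   S12    S1  S14 
   S13   S14  S14 
 * S14    S4   S4 
(> = start, * = accepting)

start=S0; accept=S14; S0-a>S1; S0-b>S2; S1-a>S3; S1-b>S4; S2-a>S3; S2-b>S5; S3-a>S6; S3-b>S7; S4-a>S7; S4-b>S7; S5-a>S6; S5-b>S8; S6-a>S9; S6-b>S10; S7-a>S10; S7-b>S10; S8-a>S9; S8-b>S11; S9-a>S12; S9-b>S13; S10-a>S13; S10-b>S13; S11-a>S12; S11-b>S0; S12-a>S1; S12-b>S14; S13-a>S14; S13-b>S14; S14-a>S4; S14-b>S4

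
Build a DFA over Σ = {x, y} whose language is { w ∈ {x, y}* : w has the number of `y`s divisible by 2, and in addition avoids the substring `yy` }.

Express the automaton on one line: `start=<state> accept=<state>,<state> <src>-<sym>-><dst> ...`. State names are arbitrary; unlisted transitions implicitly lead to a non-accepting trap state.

start=s0 accept=s0,s4 s0-x->s0 s0-y->s1 s1-x->s2 s1-y->s3 s2-x->s2 s2-y->s4 s3-x->s3 s3-y->s5 s4-x->s0 s4-y->s5 s5-x->s5 s5-y->s3

Run two small machines in parallel and take their product. The first has 2 states tracking the count of `y`s modulo 2; the second has 3 states tracking partial matches of the forbidden pattern `yy`. A product state is a pair (one from each), accepting exactly when both do.
A 6-state machine:
        x   y  
>* s0   s0  s1 
   s1   s2  s3 
   s2   s2  s4 
   s3   s3  s5 
 * s4   s0  s5 
   s5   s5  s3 
(> = start, * = accepting)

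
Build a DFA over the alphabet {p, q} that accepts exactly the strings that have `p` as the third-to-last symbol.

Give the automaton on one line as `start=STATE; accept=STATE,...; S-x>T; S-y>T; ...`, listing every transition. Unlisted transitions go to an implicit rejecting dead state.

Because acceptance depends on a position counted from the end, the machine has to buffer the most recent 3 symbols. Make each state the string of the last up-to-3 symbols read; on input `x` shift the window left and append `x`. Accept when the buffered window has length 3 and begins with `p`.
A 15-state machine:
          p    q  
>  S0     S1   S2 
   S1     S3   S4 
   S2     S5   S6 
   S3     S7   S8 
   S4     S9  S10 
   S5    S11  S12 
   S6    S13  S14 
 * S7     S7   S8 
 * S8     S9  S10 
 * S9    S11  S12 
 * S10   S13  S14 
   S11    S7   S8 
   S12    S9  S10 
   S13   S11  S12 
   S14   S13  S14 
(> = start, * = accepting)

start=S0; accept=S7,S8,S9,S10; S0-p>S1; S0-q>S2; S1-p>S3; S1-q>S4; S2-p>S5; S2-q>S6; S3-p>S7; S3-q>S8; S4-p>S9; S4-q>S10; S5-p>S11; S5-q>S12; S6-p>S13; S6-q>S14; S7-p>S7; S7-q>S8; S8-p>S9; S8-q>S10; S9-p>S11; S9-q>S12; S10-p>S13; S10-q>S14; S11-p>S7; S11-q>S8; S12-p>S9; S12-q>S10; S13-p>S11; S13-q>S12; S14-p>S13; S14-q>S14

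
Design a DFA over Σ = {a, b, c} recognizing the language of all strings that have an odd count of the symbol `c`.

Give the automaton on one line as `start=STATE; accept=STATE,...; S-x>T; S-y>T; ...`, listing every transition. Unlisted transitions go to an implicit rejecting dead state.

Keep the running count of `c`s modulo 2: each `c` advances along the cycle q0 → q1 → q0 while other symbols loop. Accept at q1.
A 2-state machine:
        a   b   c  
>  q0   q0  q0  q1 
 * q1   q1  q1  q0 
(> = start, * = accepting)

start=q0; accept=q1; q0-a>q0; q0-b>q0; q0-c>q1; q1-a>q1; q1-b>q1; q1-c>q0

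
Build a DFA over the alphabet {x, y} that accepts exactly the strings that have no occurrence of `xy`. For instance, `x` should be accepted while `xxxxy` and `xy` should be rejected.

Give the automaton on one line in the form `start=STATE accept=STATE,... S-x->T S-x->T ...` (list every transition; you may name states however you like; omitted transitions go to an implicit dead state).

start=s0 accept=s0,s1 s0-x->s1 s0-y->s0 s1-x->s1 s1-y->s2 s2-x->s2 s2-y->s2

This is the complement of 'contains `xy`'. Use the same substring-matching states — s0 through s2 holding how much of `xy` has just been matched — but flip the accepting set: everything except the trap s2 accepts.
A 3-state machine:
        x   y  
>* s0   s1  s0 
 * s1   s1  s2 
   s2   s2  s2 
(> = start, * = accepting)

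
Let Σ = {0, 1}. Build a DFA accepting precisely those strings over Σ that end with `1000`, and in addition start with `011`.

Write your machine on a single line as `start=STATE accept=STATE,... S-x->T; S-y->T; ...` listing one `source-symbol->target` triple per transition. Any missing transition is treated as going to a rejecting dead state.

start=s0; accept=s11; s0-0->s1; s0-1->s2; s1-0->s3; s1-1->s4; s2-0->s5; s2-1->s2; s3-0->s3; s3-1->s2; s4-0->s5; s4-1->s6; s5-0->s7; s5-1->s2; s6-0->s8; s6-1->s6; s7-0->s9; s7-1->s2; s8-0->s10; s8-1->s6; s9-0->s3; s9-1->s2; s10-0->s11; s10-1->s6; s11-0->s12; s11-1->s6; s12-0->s12; s12-1->s6

Build one automaton per condition and run them in lockstep. The first has 5 states tracking how much of the suffix `1000` has currently been matched; the second has 5 states tracking whether the input so far still matches the prefix `011`. A product state is a pair (one from each), accepting exactly when both do.
          0    1  
>  s0     s1   s2 
   s1     s3   s4 
   s2     s5   s2 
   s3     s3   s2 
   s4     s5   s6 
   s5     s7   s2 
   s6     s8   s6 
   s7     s9   s2 
   s8    s10   s6 
   s9     s3   s2 
   s10   s11   s6 
 * s11   s12   s6 
   s12   s12   s6 
(> = start, * = accepting)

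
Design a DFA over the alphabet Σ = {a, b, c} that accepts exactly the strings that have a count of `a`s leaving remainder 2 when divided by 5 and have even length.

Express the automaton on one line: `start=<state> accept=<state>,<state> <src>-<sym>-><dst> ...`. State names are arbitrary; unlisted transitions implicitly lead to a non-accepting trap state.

Build one automaton per condition and run them in lockstep. One (5 states) tracks the count of `a`s modulo 5; the other (2 states) tracks the input length modulo 2. Each combined state is a pair, one component from each; accept when both components accept.
A 10-state machine:
        a   b   c  
>  q0   q1  q2  q2 
   q1   q3  q4  q4 
   q2   q4  q0  q0 
 * q3   q5  q6  q6 
   q4   q6  q1  q1 
   q5   q7  q8  q8 
   q6   q8  q3  q3 
   q7   q2  q9  q9 
   q8   q9  q5  q5 
   q9   q0  q7  q7 
(> = start, * = accepting)

start=q0 accept=q3 q0-a->q1 q0-b->q2 q0-c->q2 q1-a->q3 q1-b->q4 q1-c->q4 q2-a->q4 q2-b->q0 q2-c->q0 q3-a->q5 q3-b->q6 q3-c->q6 q4-a->q6 q4-b->q1 q4-c->q1 q5-a->q7 q5-b->q8 q5-c->q8 q6-a->q8 q6-b->q3 q6-c->q3 q7-a->q2 q7-b->q9 q7-c->q9 q8-a->q9 q8-b->q5 q8-c->q5 q9-a->q0 q9-b->q7 q9-c->q7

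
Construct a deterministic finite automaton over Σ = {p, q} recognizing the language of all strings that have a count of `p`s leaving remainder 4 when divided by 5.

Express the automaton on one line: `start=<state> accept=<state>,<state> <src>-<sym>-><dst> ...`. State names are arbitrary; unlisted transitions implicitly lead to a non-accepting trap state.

Keep the running count of `p`s modulo 5: each `p` advances along the cycle S0 → S1 → S2 → S3 → S4 → S0 while other symbols loop. Accept at S4.
A 5-state machine:
        p   q  
>  S0   S1  S0 
   S1   S2  S1 
   S2   S3  S2 
   S3   S4  S3 
 * S4   S0  S4 
(> = start, * = accepting)

start=S0 accept=S4 S0-p->S1 S0-q->S0 S1-p->S2 S1-q->S1 S2-p->S3 S2-q->S2 S3-p->S4 S3-q->S3 S4-p->S0 S4-q->S4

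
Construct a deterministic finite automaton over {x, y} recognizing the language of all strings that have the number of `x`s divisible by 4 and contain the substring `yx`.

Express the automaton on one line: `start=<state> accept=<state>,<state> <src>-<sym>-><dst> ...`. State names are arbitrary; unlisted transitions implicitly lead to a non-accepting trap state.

Build one automaton per condition and run them in lockstep. The first has 4 states tracking the count of `x`s modulo 4; the second has 3 states tracking whether and how much of `yx` has been seen. A product state is a pair (one from each), accepting exactly when both do. Minimizing collapses redundant product states.
9 states suffice.
        x   y  
>  s0   s1  s2 
   s1   s3  s4 
   s2   s4  s2 
   s3   s5  s6 
   s4   s6  s4 
   s5   s0  s7 
   s6   s7  s6 
   s7   s8  s7 
 * s8   s4  s8 
(> = start, * = accepting)

start=s0 accept=s8 s0-x->s1 s0-y->s2 s1-x->s3 s1-y->s4 s2-x->s4 s2-y->s2 s3-x->s5 s3-y->s6 s4-x->s6 s4-y->s4 s5-x->s0 s5-y->s7 s6-x->s7 s6-y->s6 s7-x->s8 s7-y->s7 s8-x->s4 s8-y->s8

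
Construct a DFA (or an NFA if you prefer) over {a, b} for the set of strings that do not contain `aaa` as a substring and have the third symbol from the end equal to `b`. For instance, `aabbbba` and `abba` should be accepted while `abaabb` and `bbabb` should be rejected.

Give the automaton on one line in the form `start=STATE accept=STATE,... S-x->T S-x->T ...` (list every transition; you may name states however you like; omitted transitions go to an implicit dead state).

start=q0 accept=q7,q8,q9,q10 q0-a->q1 q0-b->q2 q1-a->q3 q1-b->q2 q2-a->q4 q2-b->q5 q3-a->q6 q3-b->q2 q4-a->q7 q4-b->q8 q5-a->q9 q5-b->q10 q6-a->q6 q6-b->q6 q7-a->q6 q7-b->q2 q8-a->q4 q8-b->q5 q9-a->q7 q9-b->q8 q10-a->q9 q10-b->q10

Run two small machines in parallel and take their product. The first has 4 states tracking partial matches of the forbidden pattern `aaa`; the second has 15 states tracking the last 3 symbols read. A product state is a pair (one from each), accepting exactly when both do. After merging equivalent states the machine shrinks.
          a    b  
>  q0     q1   q2 
   q1     q3   q2 
   q2     q4   q5 
   q3     q6   q2 
   q4     q7   q8 
   q5     q9  q10 
   q6     q6   q6 
 * q7     q6   q2 
 * q8     q4   q5 
 * q9     q7   q8 
 * q10    q9  q10 
(> = start, * = accepting)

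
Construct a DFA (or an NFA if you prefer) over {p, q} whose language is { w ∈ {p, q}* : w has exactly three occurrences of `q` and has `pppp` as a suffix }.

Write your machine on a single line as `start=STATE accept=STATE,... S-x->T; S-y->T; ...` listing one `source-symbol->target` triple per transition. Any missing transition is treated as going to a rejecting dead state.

start=S0; accept=S8; S0-p->S0; S0-q->S1; S1-p->S1; S1-q->S2; S2-p->S2; S2-q->S3; S3-p->S4; S3-q->S5; S4-p->S6; S4-q->S5; S5-p->S5; S5-q->S5; S6-p->S7; S6-q->S5; S7-p->S8; S7-q->S5; S8-p->S8; S8-q->S5

Run two small machines in parallel and take their product. One (5 states) tracks the count of `q`s, saturating at 4; the other (5 states) tracks how much of the suffix `pppp` has currently been matched. Each combined state is a pair, one component from each; accept when both components accept. After merging equivalent states the machine shrinks.
A 9-state machine:
        p   q  
>  S0   S0  S1 
   S1   S1  S2 
   S2   S2  S3 
   S3   S4  S5 
   S4   S6  S5 
   S5   S5  S5 
   S6   S7  S5 
   S7   S8  S5 
 * S8   S8  S5 
(> = start, * = accepting)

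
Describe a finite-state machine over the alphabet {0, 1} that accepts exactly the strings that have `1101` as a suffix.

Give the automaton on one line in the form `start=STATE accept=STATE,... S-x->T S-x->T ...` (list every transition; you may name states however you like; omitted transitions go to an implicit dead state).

Let each state record the length of the longest suffix of the input read so far that is also a prefix of `1101`. q1 means the last symbol is `1`; q2 means the last 2 symbols are `11`; q3 means the last 3 symbols are `110`; q4 means the last 4 symbols are `1101`. Accept only at q4, where the string currently ends in `1101`.
        0   1  
>  q0   q0  q1 
   q1   q0  q2 
   q2   q3  q2 
   q3   q0  q4 
 * q4   q0  q2 
(> = start, * = accepting)

start=q0 accept=q4 q0-0->q0 q0-1->q1 q1-0->q0 q1-1->q2 q2-0->q3 q2-1->q2 q3-0->q0 q3-1->q4 q4-0->q0 q4-1->q2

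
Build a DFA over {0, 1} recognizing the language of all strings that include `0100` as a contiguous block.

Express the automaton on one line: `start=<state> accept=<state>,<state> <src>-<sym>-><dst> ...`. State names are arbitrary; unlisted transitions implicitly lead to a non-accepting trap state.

start=A accept=E A-0->B A-1->A B-0->B B-1->C C-0->D C-1->A D-0->E D-1->C E-0->E E-1->E

Track how much of `0100` has been matched so far: state A is no progress, E is the absorbing accept state reached once `0100` has occurred. Intermediate states record partial matches; on a mismatch, fall back to the longest reusable overlap.
       0  1 
>  A   B  A 
   B   B  C 
   C   D  A 
   D   E  C 
 * E   E  E 
(> = start, * = accepting)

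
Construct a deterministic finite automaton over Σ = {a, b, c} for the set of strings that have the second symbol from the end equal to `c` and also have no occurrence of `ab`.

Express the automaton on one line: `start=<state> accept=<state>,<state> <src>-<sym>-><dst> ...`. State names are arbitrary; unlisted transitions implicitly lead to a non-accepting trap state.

Run two small machines in parallel and take their product. One (13 states) tracks the last 2 symbols read; the other (3 states) tracks partial matches of the forbidden pattern `ab`. Each combined state is a pair, one component from each; accept when both components accept. Equivalent product states are then merged.
With 7 states:
        a   b   c  
>  s0   s1  s0  s2 
   s1   s1  s3  s2 
   s2   s4  s5  s6 
   s3   s3  s3  s3 
 * s4   s1  s3  s2 
 * s5   s1  s0  s2 
 * s6   s4  s5  s6 
(> = start, * = accepting)

start=s0 accept=s4,s5,s6 s0-a->s1 s0-b->s0 s0-c->s2 s1-a->s1 s1-b->s3 s1-c->s2 s2-a->s4 s2-b->s5 s2-c->s6 s3-a->s3 s3-b->s3 s3-c->s3 s4-a->s1 s4-b->s3 s4-c->s2 s5-a->s1 s5-b->s0 s5-c->s2 s6-a->s4 s6-b->s5 s6-c->s6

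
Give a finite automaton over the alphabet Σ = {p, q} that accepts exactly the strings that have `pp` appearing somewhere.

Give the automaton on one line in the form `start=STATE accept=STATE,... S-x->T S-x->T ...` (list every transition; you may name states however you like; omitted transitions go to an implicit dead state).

Track how much of `pp` has been matched so far: state s0 is no progress, s2 is the absorbing accept state reached once `pp` has occurred. Intermediate states record partial matches; on a mismatch, fall back to the longest reusable overlap.
A 3-state machine:
        p   q  
>  s0   s1  s0 
   s1   s2  s0 
 * s2   s2  s2 
(> = start, * = accepting)

start=s0 accept=s2 s0-p->s1 s0-q->s0 s1-p->s2 s1-q->s0 s2-p->s2 s2-q->s2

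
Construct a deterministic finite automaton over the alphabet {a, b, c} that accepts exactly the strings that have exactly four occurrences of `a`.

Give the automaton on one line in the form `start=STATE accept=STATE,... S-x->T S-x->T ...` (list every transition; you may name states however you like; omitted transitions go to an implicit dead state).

Only the number of `a`s matters, and only up to 5. Make a chain q0 → q1 → q2 → q3 → q4 → q5 advanced by each `a` (with q5 absorbing); every other symbol self-loops. The accepting set is {q4}.
A 6-state machine:
        a   b   c  
>  q0   q1  q0  q0 
   q1   q2  q1  q1 
   q2   q3  q2  q2 
   q3   q4  q3  q3 
 * q4   q5  q4  q4 
   q5   q5  q5  q5 
(> = start, * = accepting)

start=q0 accept=q4 q0-a->q1 q0-b->q0 q0-c->q0 q1-a->q2 q1-b->q1 q1-c->q1 q2-a->q3 q2-b->q2 q2-c->q2 q3-a->q4 q3-b->q3 q3-c->q3 q4-a->q5 q4-b->q4 q4-c->q4 q5-a->q5 q5-b->q5 q5-c->q5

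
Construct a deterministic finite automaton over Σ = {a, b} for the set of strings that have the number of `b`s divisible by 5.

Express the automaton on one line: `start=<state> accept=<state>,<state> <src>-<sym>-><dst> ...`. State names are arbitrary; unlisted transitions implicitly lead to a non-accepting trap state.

Keep the running count of `b`s modulo 5: each `b` advances along the cycle s0 → s1 → s2 → s3 → s4 → s0 while other symbols loop. Accept at s0.
With 5 states:
        a   b  
>* s0   s0  s1 
   s1   s1  s2 
   s2   s2  s3 
   s3   s3  s4 
   s4   s4  s0 
(> = start, * = accepting)

start=s0 accept=s0 s0-a->s0 s0-b->s1 s1-a->s1 s1-b->s2 s2-a->s2 s2-b->s3 s3-a->s3 s3-b->s4 s4-a->s4 s4-b->s0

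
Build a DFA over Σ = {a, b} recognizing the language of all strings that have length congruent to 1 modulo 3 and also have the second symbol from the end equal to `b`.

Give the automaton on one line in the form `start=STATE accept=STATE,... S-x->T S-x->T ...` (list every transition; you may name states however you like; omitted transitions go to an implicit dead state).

start=S0 accept=S4 S0-a->S1 S0-b->S1 S1-a->S2 S1-b->S2 S2-a->S0 S2-b->S3 S3-a->S4 S3-b->S4 S4-a->S2 S4-b->S2

Handle the two conditions separately and then intersect. One (3 states) tracks the input length modulo 3; the other (7 states) tracks the last 2 symbols read. Each combined state is a pair, one component from each; accept when both components accept. After merging equivalent states the machine shrinks.
A 5-state machine:
        a   b  
>  S0   S1  S1 
   S1   S2  S2 
   S2   S0  S3 
   S3   S4  S4 
 * S4   S2  S2 
(> = start, * = accepting)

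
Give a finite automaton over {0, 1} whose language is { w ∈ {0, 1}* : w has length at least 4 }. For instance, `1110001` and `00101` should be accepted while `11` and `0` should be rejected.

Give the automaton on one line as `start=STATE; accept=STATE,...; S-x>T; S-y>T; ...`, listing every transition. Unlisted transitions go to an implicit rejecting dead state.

start=q0; accept=q4,q5; q0-0>q1; q0-1>q1; q1-0>q2; q1-1>q2; q2-0>q3; q2-1>q3; q3-0>q4; q3-1>q4; q4-0>q5; q4-1>q5; q5-0>q5; q5-1>q5

We only need to distinguish lengths 0, 1, …, 4, and '>4'. Chain q0 → q1 → q2 → q3 → q4 → q5 on every symbol, with q5 looping. Accepting states: {q4, q5}.
        0   1  
>  q0   q1  q1 
   q1   q2  q2 
   q2   q3  q3 
   q3   q4  q4 
 * q4   q5  q5 
 * q5   q5  q5 
(> = start, * = accepting)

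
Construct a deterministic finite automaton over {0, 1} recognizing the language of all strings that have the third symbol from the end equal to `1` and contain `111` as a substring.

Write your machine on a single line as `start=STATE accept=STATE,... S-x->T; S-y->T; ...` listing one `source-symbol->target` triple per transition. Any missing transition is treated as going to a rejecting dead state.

Run two small machines in parallel and take their product. The first has 15 states tracking the last 3 symbols read; the second has 4 states tracking whether and how much of `111` has been seen. A product state is a pair (one from each), accepting exactly when both do. Minimizing collapses redundant product states.
With 11 states:
          0    1  
>  q0     q0   q1 
   q1     q0   q2 
   q2     q0   q3 
 * q3     q4   q3 
 * q4     q5   q6 
 * q5     q7   q8 
 * q6     q9  q10 
   q7     q7   q8 
   q8     q9  q10 
   q9     q5   q6 
   q10    q4   q3 
(> = start, * = accepting)

start=q0; accept=q3,q4,q5,q6; q0-0->q0; q0-1->q1; q1-0->q0; q1-1->q2; q2-0->q0; q2-1->q3; q3-0->q4; q3-1->q3; q4-0->q5; q4-1->q6; q5-0->q7; q5-1->q8; q6-0->q9; q6-1->q10; q7-0->q7; q7-1->q8; q8-0->q9; q8-1->q10; q9-0->q5; q9-1->q6; q10-0->q4; q10-1->q3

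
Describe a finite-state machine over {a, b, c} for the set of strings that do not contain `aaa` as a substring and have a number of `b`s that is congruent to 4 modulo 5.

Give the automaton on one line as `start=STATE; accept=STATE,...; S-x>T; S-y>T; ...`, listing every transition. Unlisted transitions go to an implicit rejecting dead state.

start=S0; accept=S12,S14,S15; S0-a>S1; S0-b>S2; S0-c>S0; S1-a>S3; S1-b>S2; S1-c>S0; S2-a>S4; S2-b>S5; S2-c>S2; S3-a>S6; S3-b>S2; S3-c>S0; S4-a>S7; S4-b>S5; S4-c>S2; S5-a>S8; S5-b>S9; S5-c>S5; S6-a>S6; S6-b>S6; S6-c>S6; S7-a>S6; S7-b>S5; S7-c>S2; S8-a>S10; S8-b>S9; S8-c>S5; S9-a>S11; S9-b>S12; S9-c>S9; S10-a>S6; S10-b>S9; S10-c>S5; S11-a>S13; S11-b>S12; S11-c>S9; S12-a>S14; S12-b>S0; S12-c>S12; S13-a>S6; S13-b>S12; S13-c>S9; S14-a>S15; S14-b>S0; S14-c>S12; S15-a>S6; S15-b>S0; S15-c>S12

Handle the two conditions separately and then intersect. The first has 4 states tracking partial matches of the forbidden pattern `aaa`; the second has 5 states tracking the count of `b`s modulo 5. A product state is a pair (one from each), accepting exactly when both do. Minimizing collapses redundant product states.
With 16 states:
          a    b    c  
>  S0     S1   S2   S0 
   S1     S3   S2   S0 
   S2     S4   S5   S2 
   S3     S6   S2   S0 
   S4     S7   S5   S2 
   S5     S8   S9   S5 
   S6     S6   S6   S6 
   S7     S6   S5   S2 
   S8    S10   S9   S5 
   S9    S11  S12   S9 
   S10    S6   S9   S5 
   S11   S13  S12   S9 
 * S12   S14   S0  S12 
   S13    S6  S12   S9 
 * S14   S15   S0  S12 
 * S15    S6   S0  S12 
(> = start, * = accepting)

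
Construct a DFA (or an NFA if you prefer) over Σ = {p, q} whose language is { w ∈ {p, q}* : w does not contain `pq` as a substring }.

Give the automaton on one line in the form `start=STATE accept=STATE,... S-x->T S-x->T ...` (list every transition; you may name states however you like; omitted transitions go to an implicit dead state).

start=S0 accept=S0,S1 S0-p->S1 S0-q->S0 S1-p->S1 S1-q->S2 S2-p->S2 S2-q->S2

Track partial matches of the forbidden pattern `pq`. State S2 is a dead state reached once `pq` has occurred; every other state accepts. S0 means no part of `pq` is currently matched.
3 states suffice.
        p   q  
>* S0   S1  S0 
 * S1   S1  S2 
   S2   S2  S2 
(> = start, * = accepting)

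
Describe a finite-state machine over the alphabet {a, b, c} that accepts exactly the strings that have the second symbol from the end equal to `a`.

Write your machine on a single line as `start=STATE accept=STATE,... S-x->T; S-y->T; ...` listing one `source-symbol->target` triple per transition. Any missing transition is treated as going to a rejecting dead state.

start=s0; accept=s4,s5,s6; s0-a->s1; s0-b->s2; s0-c->s3; s1-a->s4; s1-b->s5; s1-c->s6; s2-a->s7; s2-b->s8; s2-c->s9; s3-a->s10; s3-b->s11; s3-c->s12; s4-a->s4; s4-b->s5; s4-c->s6; s5-a->s7; s5-b->s8; s5-c->s9; s6-a->s10; s6-b->s11; s6-c->s12; s7-a->s4; s7-b->s5; s7-c->s6; s8-a->s7; s8-b->s8; s8-c->s9; s9-a->s10; s9-b->s11; s9-c->s12; s10-a->s4; s10-b->s5; s10-c->s6; s11-a->s7; s11-b->s8; s11-c->s9; s12-a->s10; s12-b->s11; s12-c->s12

Because acceptance depends on a position counted from the end, the machine has to buffer the most recent 2 symbols. Make each state the string of the last up-to-2 symbols read; on input `x` shift the window left and append `x`. Accept when the buffered window has length 2 and begins with `a`.
A 13-state machine:
          a    b    c  
>  s0     s1   s2   s3 
   s1     s4   s5   s6 
   s2     s7   s8   s9 
   s3    s10  s11  s12 
 * s4     s4   s5   s6 
 * s5     s7   s8   s9 
 * s6    s10  s11  s12 
   s7     s4   s5   s6 
   s8     s7   s8   s9 
   s9    s10  s11  s12 
   s10    s4   s5   s6 
   s11    s7   s8   s9 
   s12   s10  s11  s12 
(> = start, * = accepting)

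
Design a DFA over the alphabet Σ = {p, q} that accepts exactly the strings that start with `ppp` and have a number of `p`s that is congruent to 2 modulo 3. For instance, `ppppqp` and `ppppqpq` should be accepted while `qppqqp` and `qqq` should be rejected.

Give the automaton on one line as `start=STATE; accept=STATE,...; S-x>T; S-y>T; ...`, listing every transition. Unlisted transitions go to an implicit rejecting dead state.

start=A; accept=G; A-p>B; A-q>C; B-p>D; B-q>C; C-p>C; C-q>C; D-p>E; D-q>C; E-p>F; E-q>E; F-p>G; F-q>F; G-p>E; G-q>G

Build one automaton per condition and run them in lockstep. One (5 states) tracks whether the input so far still matches the prefix `ppp`; the other (3 states) tracks the count of `p`s modulo 3. Each combined state is a pair, one component from each; accept when both components accept. Minimizing collapses redundant product states.
7 states suffice.
       p  q 
>  A   B  C 
   B   D  C 
   C   C  C 
   D   E  C 
   E   F  E 
   F   G  F 
 * G   E  G 
(> = start, * = accepting)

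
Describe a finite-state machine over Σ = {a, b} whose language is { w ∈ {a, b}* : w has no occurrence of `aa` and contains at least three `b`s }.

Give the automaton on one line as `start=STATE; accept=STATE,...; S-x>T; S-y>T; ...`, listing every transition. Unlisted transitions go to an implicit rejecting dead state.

Handle the two conditions separately and then intersect. The first has 3 states tracking partial matches of the forbidden pattern `aa`; the second has 5 states tracking the count of `b`s, saturating at 4. A product state is a pair (one from each), accepting exactly when both do. Minimizing collapses redundant product states.
With 9 states:
        a   b  
>  S0   S1  S2 
   S1   S3  S2 
   S2   S4  S5 
   S3   S3  S3 
   S4   S3  S5 
   S5   S6  S7 
   S6   S3  S7 
 * S7   S8  S7 
 * S8   S3  S7 
(> = start, * = accepting)

start=S0; accept=S7,S8; S0-a>S1; S0-b>S2; S1-a>S3; S1-b>S2; S2-a>S4; S2-b>S5; S3-a>S3; S3-b>S3; S4-a>S3; S4-b>S5; S5-a>S6; S5-b>S7; S6-a>S3; S6-b>S7; S7-a>S8; S7-b>S7; S8-a>S3; S8-b>S7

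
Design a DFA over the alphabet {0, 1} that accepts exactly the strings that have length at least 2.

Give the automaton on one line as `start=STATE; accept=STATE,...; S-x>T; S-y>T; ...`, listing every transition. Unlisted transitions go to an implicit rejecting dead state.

Count input length up to 3: every symbol moves from q0 toward q3, which means 'more than 2' and absorbs. Accept from {q2, q3}.
        0   1  
>  q0   q1  q1 
   q1   q2  q2 
 * q2   q3  q3 
 * q3   q3  q3 
(> = start, * = accepting)

start=q0; accept=q2,q3; q0-0>q1; q0-1>q1; q1-0>q2; q1-1>q2; q2-0>q3; q2-1>q3; q3-0>q3; q3-1>q3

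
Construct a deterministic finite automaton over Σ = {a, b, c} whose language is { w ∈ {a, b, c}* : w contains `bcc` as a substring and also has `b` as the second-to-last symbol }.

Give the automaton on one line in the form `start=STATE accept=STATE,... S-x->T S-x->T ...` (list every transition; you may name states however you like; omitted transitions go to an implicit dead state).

start=s0 accept=s5,s6 s0-a->s0 s0-b->s1 s0-c->s0 s1-a->s0 s1-b->s1 s1-c->s2 s2-a->s0 s2-b->s1 s2-c->s3 s3-a->s3 s3-b->s4 s3-c->s3 s4-a->s5 s4-b->s6 s4-c->s5 s5-a->s3 s5-b->s4 s5-c->s3 s6-a->s5 s6-b->s6 s6-c->s5

Run two small machines in parallel and take their product. One (4 states) tracks whether and how much of `bcc` has been seen; the other (13 states) tracks the last 2 symbols read. Each combined state is a pair, one component from each; accept when both components accept. After merging equivalent states the machine shrinks.
A 7-state machine:
        a   b   c  
>  s0   s0  s1  s0 
   s1   s0  s1  s2 
   s2   s0  s1  s3 
   s3   s3  s4  s3 
   s4   s5  s6  s5 
 * s5   s3  s4  s3 
 * s6   s5  s6  s5 
(> = start, * = accepting)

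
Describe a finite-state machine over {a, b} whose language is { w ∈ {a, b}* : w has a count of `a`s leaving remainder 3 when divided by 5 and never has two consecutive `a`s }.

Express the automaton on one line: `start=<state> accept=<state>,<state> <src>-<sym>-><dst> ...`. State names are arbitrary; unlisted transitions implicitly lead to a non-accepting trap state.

Run two small machines in parallel and take their product. One (5 states) tracks the count of `a`s modulo 5; the other (3 states) tracks partial matches of the forbidden pattern `aa`. Each combined state is a pair, one component from each; accept when both components accept. Equivalent product states are then merged.
11 states suffice.
          a    b  
>  S0     S1   S0 
   S1     S2   S3 
   S2     S2   S2 
   S3     S4   S3 
   S4     S2   S5 
   S5     S6   S5 
 * S6     S2   S7 
 * S7     S8   S7 
   S8     S2   S9 
   S9    S10   S9 
   S10    S2   S0 
(> = start, * = accepting)

start=S0 accept=S6,S7 S0-a->S1 S0-b->S0 S1-a->S2 S1-b->S3 S2-a->S2 S2-b->S2 S3-a->S4 S3-b->S3 S4-a->S2 S4-b->S5 S5-a->S6 S5-b->S5 S6-a->S2 S6-b->S7 S7-a->S8 S7-b->S7 S8-a->S2 S8-b->S9 S9-a->S10 S9-b->S9 S10-a->S2 S10-b->S0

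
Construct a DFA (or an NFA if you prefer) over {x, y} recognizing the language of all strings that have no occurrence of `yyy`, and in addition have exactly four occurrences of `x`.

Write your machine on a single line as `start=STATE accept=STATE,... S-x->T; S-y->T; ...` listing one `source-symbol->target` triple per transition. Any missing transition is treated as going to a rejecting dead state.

start=q0; accept=q10,q13,q15; q0-x->q1; q0-y->q2; q1-x->q3; q1-y->q4; q2-x->q1; q2-y->q5; q3-x->q6; q3-y->q7; q4-x->q3; q4-y->q8; q5-x->q1; q5-y->q9; q6-x->q10; q6-y->q11; q7-x->q6; q7-y->q12; q8-x->q3; q8-y->q9; q9-x->q9; q9-y->q9; q10-x->q9; q10-y->q13; q11-x->q10; q11-y->q14; q12-x->q6; q12-y->q9; q13-x->q9; q13-y->q15; q14-x->q10; q14-y->q9; q15-x->q9; q15-y->q9

Build one automaton per condition and run them in lockstep. The first has 4 states tracking partial matches of the forbidden pattern `yyy`; the second has 6 states tracking the count of `x`s, saturating at 5. A product state is a pair (one from each), accepting exactly when both do. After merging equivalent states the machine shrinks.
A 16-state machine:
          x    y  
>  q0     q1   q2 
   q1     q3   q4 
   q2     q1   q5 
   q3     q6   q7 
   q4     q3   q8 
   q5     q1   q9 
   q6    q10  q11 
   q7     q6  q12 
   q8     q3   q9 
   q9     q9   q9 
 * q10    q9  q13 
   q11   q10  q14 
   q12    q6   q9 
 * q13    q9  q15 
   q14   q10   q9 
 * q15    q9   q9 
(> = start, * = accepting)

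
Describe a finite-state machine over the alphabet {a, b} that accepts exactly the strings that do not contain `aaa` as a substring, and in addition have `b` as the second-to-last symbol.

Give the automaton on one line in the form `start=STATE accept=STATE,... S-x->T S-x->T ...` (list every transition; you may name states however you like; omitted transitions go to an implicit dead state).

Run two small machines in parallel and take their product. The first has 4 states tracking partial matches of the forbidden pattern `aaa`; the second has 7 states tracking the last 2 symbols read. A product state is a pair (one from each), accepting exactly when both do. Equivalent product states are then merged.
7 states suffice.
        a   b  
>  q0   q1  q2 
   q1   q3  q2 
   q2   q4  q5 
   q3   q6  q2 
 * q4   q3  q2 
 * q5   q4  q5 
   q6   q6  q6 
(> = start, * = accepting)

start=q0 accept=q4,q5 q0-a->q1 q0-b->q2 q1-a->q3 q1-b->q2 q2-a->q4 q2-b->q5 q3-a->q6 q3-b->q2 q4-a->q3 q4-b->q2 q5-a->q4 q5-b->q5 q6-a->q6 q6-b->q6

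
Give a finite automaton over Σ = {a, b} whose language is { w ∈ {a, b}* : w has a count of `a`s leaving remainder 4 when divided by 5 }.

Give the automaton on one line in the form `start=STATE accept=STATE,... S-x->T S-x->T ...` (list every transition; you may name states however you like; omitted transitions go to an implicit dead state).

The only thing that matters is how many `a`s have appeared, reduced mod 5. Use one state per residue: q0 for 0, …, q4 for 4. Reading `a` moves to the next residue; anything else stays put. q4 is accepting.
A 5-state machine:
        a   b  
>  q0   q1  q0 
   q1   q2  q1 
   q2   q3  q2 
   q3   q4  q3 
 * q4   q0  q4 
(> = start, * = accepting)

start=q0 accept=q4 q0-a->q1 q0-b->q0 q1-a->q2 q1-b->q1 q2-a->q3 q2-b->q2 q3-a->q4 q3-b->q3 q4-a->q0 q4-b->q4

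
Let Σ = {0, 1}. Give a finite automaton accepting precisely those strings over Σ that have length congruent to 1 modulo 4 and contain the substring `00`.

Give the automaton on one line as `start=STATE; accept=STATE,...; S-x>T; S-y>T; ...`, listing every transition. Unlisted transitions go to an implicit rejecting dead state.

start=s0; accept=s11; s0-0>s1; s0-1>s2; s1-0>s3; s1-1>s4; s2-0>s5; s2-1>s4; s3-0>s6; s3-1>s6; s4-0>s7; s4-1>s8; s5-0>s6; s5-1>s8; s6-0>s9; s6-1>s9; s7-0>s9; s7-1>s0; s8-0>s10; s8-1>s0; s9-0>s11; s9-1>s11; s10-0>s11; s10-1>s2; s11-0>s3; s11-1>s3

Run two small machines in parallel and take their product. One (4 states) tracks the input length modulo 4; the other (3 states) tracks whether and how much of `00` has been seen. Each combined state is a pair, one component from each; accept when both components accept.
With 12 states:
          0    1  
>  s0     s1   s2 
   s1     s3   s4 
   s2     s5   s4 
   s3     s6   s6 
   s4     s7   s8 
   s5     s6   s8 
   s6     s9   s9 
   s7     s9   s0 
   s8    s10   s0 
   s9    s11  s11 
   s10   s11   s2 
 * s11    s3   s3 
(> = start, * = accepting)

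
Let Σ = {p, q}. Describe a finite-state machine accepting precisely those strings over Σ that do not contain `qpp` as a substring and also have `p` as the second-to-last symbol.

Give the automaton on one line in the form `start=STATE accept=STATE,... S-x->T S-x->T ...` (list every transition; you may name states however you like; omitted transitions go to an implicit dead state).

start=s0 accept=s3,s4 s0-p->s1 s0-q->s2 s1-p->s3 s1-q->s4 s2-p->s5 s2-q->s2 s3-p->s3 s3-q->s4 s4-p->s5 s4-q->s2 s5-p->s6 s5-q->s4 s6-p->s6 s6-q->s6

Build one automaton per condition and run them in lockstep. One (4 states) tracks partial matches of the forbidden pattern `qpp`; the other (7 states) tracks the last 2 symbols read. Each combined state is a pair, one component from each; accept when both components accept. After merging equivalent states the machine shrinks.
        p   q  
>  s0   s1  s2 
   s1   s3  s4 
   s2   s5  s2 
 * s3   s3  s4 
 * s4   s5  s2 
   s5   s6  s4 
   s6   s6  s6 
(> = start, * = accepting)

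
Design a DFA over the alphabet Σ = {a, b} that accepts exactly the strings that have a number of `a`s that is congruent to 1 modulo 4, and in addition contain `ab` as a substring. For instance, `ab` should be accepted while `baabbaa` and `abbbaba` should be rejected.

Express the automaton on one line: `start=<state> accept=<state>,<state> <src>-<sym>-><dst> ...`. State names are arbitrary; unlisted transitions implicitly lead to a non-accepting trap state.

Build one automaton per condition and run them in lockstep. The first has 4 states tracking the count of `a`s modulo 4; the second has 3 states tracking whether and how much of `ab` has been seen. A product state is a pair (one from each), accepting exactly when both do.
With 9 states:
        a   b  
>  q0   q1  q0 
   q1   q2  q3 
   q2   q4  q5 
 * q3   q5  q3 
   q4   q6  q7 
   q5   q7  q5 
   q6   q1  q8 
   q7   q8  q7 
   q8   q3  q8 
(> = start, * = accepting)

start=q0 accept=q3 q0-a->q1 q0-b->q0 q1-a->q2 q1-b->q3 q2-a->q4 q2-b->q5 q3-a->q5 q3-b->q3 q4-a->q6 q4-b->q7 q5-a->q7 q5-b->q5 q6-a->q1 q6-b->q8 q7-a->q8 q7-b->q7 q8-a->q3 q8-b->q8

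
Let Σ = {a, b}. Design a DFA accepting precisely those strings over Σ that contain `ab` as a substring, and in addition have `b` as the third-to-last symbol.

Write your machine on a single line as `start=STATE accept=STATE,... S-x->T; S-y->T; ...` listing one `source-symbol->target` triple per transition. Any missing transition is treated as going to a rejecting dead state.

start=q0; accept=q7,q8,q9,q10; q0-a->q1; q0-b->q2; q1-a->q1; q1-b->q3; q2-a->q4; q2-b->q2; q3-a->q5; q3-b->q6; q4-a->q1; q4-b->q7; q5-a->q8; q5-b->q7; q6-a->q9; q6-b->q10; q7-a->q5; q7-b->q6; q8-a->q1; q8-b->q3; q9-a->q8; q9-b->q7; q10-a->q9; q10-b->q10

Run two small machines in parallel and take their product. One (3 states) tracks whether and how much of `ab` has been seen; the other (15 states) tracks the last 3 symbols read. Each combined state is a pair, one component from each; accept when both components accept. After merging equivalent states the machine shrinks.
11 states suffice.
          a    b  
>  q0     q1   q2 
   q1     q1   q3 
   q2     q4   q2 
   q3     q5   q6 
   q4     q1   q7 
   q5     q8   q7 
   q6     q9  q10 
 * q7     q5   q6 
 * q8     q1   q3 
 * q9     q8   q7 
 * q10    q9  q10 
(> = start, * = accepting)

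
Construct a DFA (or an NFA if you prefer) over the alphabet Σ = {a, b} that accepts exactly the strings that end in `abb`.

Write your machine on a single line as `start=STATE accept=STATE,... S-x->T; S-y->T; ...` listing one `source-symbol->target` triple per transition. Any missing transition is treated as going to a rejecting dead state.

Remember how much of `abb` the current input suffix matches. State S0 means no match yet; S1 means the last symbol is `a`; S2 means the last 2 symbols are `ab`; S3 means the last 3 symbols are `abb`. Only S3 accepts. On a mismatch, fall back to the longest proper suffix that is still a prefix of `abb`.
        a   b  
>  S0   S1  S0 
   S1   S1  S2 
   S2   S1  S3 
 * S3   S1  S0 
(> = start, * = accepting)

start=S0; accept=S3; S0-a->S1; S0-b->S0; S1-a->S1; S1-b->S2; S2-a->S1; S2-b->S3; S3-a->S1; S3-b->S0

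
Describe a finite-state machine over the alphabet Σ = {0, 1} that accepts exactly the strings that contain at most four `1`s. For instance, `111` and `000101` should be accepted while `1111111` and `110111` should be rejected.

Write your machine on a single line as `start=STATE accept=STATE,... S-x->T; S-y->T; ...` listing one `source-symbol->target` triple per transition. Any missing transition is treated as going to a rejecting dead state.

start=s0; accept=s0,s1,s2,s3,s4; s0-0->s0; s0-1->s1; s1-0->s1; s1-1->s2; s2-0->s2; s2-1->s3; s3-0->s3; s3-1->s4; s4-0->s4; s4-1->s5; s5-0->s5; s5-1->s5

Count `1`s, saturating at 5: states s0 through s4 mean 0 through 4 `1`s seen; s5 means more than 4. Each `1` increments (capped at s5); other symbols loop. Accept from {s0, s1, s2, s3, s4}.
A 6-state machine:
        0   1  
>* s0   s0  s1 
 * s1   s1  s2 
 * s2   s2  s3 
 * s3   s3  s4 
 * s4   s4  s5 
   s5   s5  s5 
(> = start, * = accepting)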